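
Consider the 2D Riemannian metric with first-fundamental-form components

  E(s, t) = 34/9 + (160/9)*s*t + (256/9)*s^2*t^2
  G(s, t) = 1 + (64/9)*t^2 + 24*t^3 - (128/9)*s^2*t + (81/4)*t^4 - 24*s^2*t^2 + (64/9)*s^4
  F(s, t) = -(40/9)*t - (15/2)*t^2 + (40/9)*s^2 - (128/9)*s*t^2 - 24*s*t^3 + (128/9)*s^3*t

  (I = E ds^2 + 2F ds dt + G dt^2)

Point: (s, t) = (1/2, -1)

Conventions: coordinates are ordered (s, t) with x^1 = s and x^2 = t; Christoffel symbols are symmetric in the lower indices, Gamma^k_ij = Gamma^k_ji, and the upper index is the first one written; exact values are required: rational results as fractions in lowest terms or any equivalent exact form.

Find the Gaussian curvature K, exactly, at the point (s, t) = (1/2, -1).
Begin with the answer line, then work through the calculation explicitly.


Answer: K = -52992/14641

E = 2, F = 7/6, G = 85/36, EG - F^2 = 121/36 at the point
E_s = 32/3, E_t = -16/3, F_s = 32/9, F_t = -85/9, G_s = -56/9, G_t = -133/9
E_tt = 128/9, F_st = -296/9, G_ss = 16/9
Apply the Brioschi formula K = (det M1 - det M2)/(EG - F^2)^2 over the derivative matrices of E, F, G.
M1 = [[-E_tt/2 + F_st - G_ss/2, E_s/2, F_s - E_t/2], [F_t - G_s/2, E, F], [G_t/2, F, G]] = [[-368/9, 16/3, 56/9], [-19/3, 2, 7/6], [-133/18, 7/6, 85/36]]; det M1 = -4672/81
M2 = [[0, E_t/2, G_s/2], [E_t/2, E, F], [G_s/2, F, G]] = [[0, -8/3, -28/9], [-8/3, 2, 7/6], [-28/9, 7/6, 85/36]]; det M2 = -1360/81
det M1 - det M2 = -368/9; K = -368/9 / (121/36)^2 = -52992/14641


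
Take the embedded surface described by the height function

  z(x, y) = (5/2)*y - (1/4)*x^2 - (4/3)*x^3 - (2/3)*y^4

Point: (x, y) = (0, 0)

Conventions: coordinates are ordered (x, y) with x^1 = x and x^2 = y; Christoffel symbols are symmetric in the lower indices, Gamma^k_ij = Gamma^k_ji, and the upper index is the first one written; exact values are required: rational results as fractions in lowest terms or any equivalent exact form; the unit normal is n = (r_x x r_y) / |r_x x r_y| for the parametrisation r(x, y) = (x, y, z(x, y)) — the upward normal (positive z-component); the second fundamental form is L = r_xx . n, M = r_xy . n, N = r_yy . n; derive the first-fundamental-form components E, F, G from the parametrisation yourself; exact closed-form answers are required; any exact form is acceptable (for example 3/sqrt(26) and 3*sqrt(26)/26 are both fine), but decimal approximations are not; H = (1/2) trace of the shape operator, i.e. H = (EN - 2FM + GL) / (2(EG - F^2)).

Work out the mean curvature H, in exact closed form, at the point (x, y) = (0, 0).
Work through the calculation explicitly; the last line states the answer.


z_x = 0, z_y = 5/2, z_xx = -1/2, z_xy = 0, z_yy = 0
E = 1, F = 0, G = 29/4; answer radicand W^2 = 29/4
unnormalised second-form numerators: l = -1/2, m = 0, n = 0; L = l/sqrt(29/4), and similarly M = m/sqrt(W^2), N = n/sqrt(W^2)
H = (E*n - 2*F*m + G*l) / (2*(EG - F^2)*sqrt(W^2)); E*n - 2*F*m + G*l = -29/8, EG - F^2 = 29/4, so H = (-1/4)/sqrt(29/4)

Answer: H = -sqrt(29)/58


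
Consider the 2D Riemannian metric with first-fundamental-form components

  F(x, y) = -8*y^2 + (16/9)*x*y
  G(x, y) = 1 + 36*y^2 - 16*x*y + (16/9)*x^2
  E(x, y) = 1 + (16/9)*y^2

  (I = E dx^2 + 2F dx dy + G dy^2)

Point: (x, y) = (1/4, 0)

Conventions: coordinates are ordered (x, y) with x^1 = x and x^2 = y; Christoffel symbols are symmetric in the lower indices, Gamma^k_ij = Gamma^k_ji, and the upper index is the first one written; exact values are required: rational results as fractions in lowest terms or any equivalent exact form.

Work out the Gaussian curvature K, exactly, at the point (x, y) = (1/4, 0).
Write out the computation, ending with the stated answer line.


E = 1, F = 0, G = 10/9, EG - F^2 = 10/9 at the point
E_x = 0, E_y = 0, F_x = 0, F_y = 4/9, G_x = 8/9, G_y = -4
E_yy = 32/9, F_xy = 16/9, G_xx = 32/9
By Brioschi, K is (det M1 - det M2) divided by (EG - F^2) squared.
M1 = [[-E_yy/2 + F_xy - G_xx/2, E_x/2, F_x - E_y/2], [F_y - G_x/2, E, F], [G_y/2, F, G]] = [[-16/9, 0, 0], [0, 1, 0], [-2, 0, 10/9]]; det M1 = -160/81
M2 = [[0, E_y/2, G_x/2], [E_y/2, E, F], [G_x/2, F, G]] = [[0, 0, 4/9], [0, 1, 0], [4/9, 0, 10/9]]; det M2 = -16/81
det M1 - det M2 = -16/9; K = -16/9 / (10/9)^2 = -36/25

Answer: K = -36/25


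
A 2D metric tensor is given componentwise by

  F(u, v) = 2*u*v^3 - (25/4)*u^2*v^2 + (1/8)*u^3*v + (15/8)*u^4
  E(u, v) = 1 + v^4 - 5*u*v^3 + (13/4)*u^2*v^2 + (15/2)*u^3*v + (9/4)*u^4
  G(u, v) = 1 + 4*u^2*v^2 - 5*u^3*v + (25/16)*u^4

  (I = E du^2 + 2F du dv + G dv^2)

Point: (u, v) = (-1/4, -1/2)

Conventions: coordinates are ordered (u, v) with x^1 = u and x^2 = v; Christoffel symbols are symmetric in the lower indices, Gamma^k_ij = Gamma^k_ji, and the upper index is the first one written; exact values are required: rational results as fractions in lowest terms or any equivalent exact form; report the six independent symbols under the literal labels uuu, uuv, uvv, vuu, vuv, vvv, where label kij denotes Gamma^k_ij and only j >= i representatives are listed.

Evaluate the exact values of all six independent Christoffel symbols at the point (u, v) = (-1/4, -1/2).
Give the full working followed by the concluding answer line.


E = 1049/1024, F = -55/2048, G = 4217/4096 at the point
E_u = -5/8, E_v = 15/128, F_u = 103/256, F_v = 7/512, G_u = -33/256, G_v = -11/64
EG - F^2 = 4317/4096;  g^inv = (4096/4317) * [[4217/4096, 55/2048], [55/2048, 1049/1024]]
first-kind symbols [ij,l] = (1/2)(d_i g_jl + d_j g_il - d_l g_ij): [uu,u] = E_u/2 = -5/16, [uu,v] = F_u - E_v/2 = 11/32, [uv,u] = E_v/2 = 15/256, [uv,v] = G_u/2 = -33/512, [vv,u] = F_v - G_u/2 = 5/64, [vv,v] = G_v/2 = -11/128
Gamma^u_ij = (G*[ij,u] - F*[ij,v])/(EG - F^2), Gamma^v_ij = (E*[ij,v] - F*[ij,u])/(EG - F^2)

Answer: Gamma_uuu = -1280/4317, Gamma_uuv = 80/1439, Gamma_uvv = 320/4317, Gamma_vuu = 1408/4317, Gamma_vuv = -88/1439, Gamma_vvv = -352/4317


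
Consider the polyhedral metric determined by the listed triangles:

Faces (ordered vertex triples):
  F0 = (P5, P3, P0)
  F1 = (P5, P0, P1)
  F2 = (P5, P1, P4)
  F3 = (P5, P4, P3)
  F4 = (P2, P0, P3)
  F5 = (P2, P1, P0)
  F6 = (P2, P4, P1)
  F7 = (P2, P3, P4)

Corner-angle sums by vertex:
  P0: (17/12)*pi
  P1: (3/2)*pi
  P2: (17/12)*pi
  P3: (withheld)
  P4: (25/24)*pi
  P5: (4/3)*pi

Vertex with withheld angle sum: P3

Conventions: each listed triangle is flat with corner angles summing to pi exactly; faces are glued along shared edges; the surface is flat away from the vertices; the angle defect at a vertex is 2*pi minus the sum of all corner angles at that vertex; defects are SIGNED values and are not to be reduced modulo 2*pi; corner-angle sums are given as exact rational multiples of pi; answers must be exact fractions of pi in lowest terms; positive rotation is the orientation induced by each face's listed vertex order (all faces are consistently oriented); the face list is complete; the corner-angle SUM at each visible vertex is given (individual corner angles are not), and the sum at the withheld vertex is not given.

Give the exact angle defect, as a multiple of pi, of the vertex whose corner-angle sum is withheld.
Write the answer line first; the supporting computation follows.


Answer: defect(P3) = (17/24)*pi

V = 6, E = 12, F = 8; chi = V - E + F = 2
Gauss-Bonnet: total defect = 2*pi*chi = 4*pi; visible defects sum to (79/24)*pi


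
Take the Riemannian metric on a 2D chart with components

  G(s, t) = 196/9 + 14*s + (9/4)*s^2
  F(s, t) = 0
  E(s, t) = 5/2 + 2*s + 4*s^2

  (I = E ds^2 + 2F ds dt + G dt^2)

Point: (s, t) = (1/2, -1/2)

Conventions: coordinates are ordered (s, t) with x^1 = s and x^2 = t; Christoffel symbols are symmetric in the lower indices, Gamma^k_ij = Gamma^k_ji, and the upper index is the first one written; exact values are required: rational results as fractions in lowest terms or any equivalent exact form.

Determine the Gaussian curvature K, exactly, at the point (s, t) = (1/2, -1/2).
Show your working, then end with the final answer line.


E = 9/2, F = 0, G = 4225/144, EG - F^2 = 4225/32 at the point
E_s = 6, E_t = 0, F_s = 0, F_t = 0, G_s = 65/4, G_t = 0
E_tt = 0, F_st = 0, G_ss = 9/2
Evaluate Brioschi's two determinant matrices M1, M2 and divide by (EG - F^2)^2.
M1 = [[-E_tt/2 + F_st - G_ss/2, E_s/2, F_s - E_t/2], [F_t - G_s/2, E, F], [G_t/2, F, G]] = [[-9/4, 3, 0], [-65/8, 9/2, 0], [0, 0, 4225/144]]; det M1 = 80275/192
M2 = [[0, E_t/2, G_s/2], [E_t/2, E, F], [G_s/2, F, G]] = [[0, 0, 65/8], [0, 9/2, 0], [65/8, 0, 4225/144]]; det M2 = -38025/128
det M1 - det M2 = 274625/384; K = 274625/384 / (4225/32)^2 = 8/195

Answer: K = 8/195


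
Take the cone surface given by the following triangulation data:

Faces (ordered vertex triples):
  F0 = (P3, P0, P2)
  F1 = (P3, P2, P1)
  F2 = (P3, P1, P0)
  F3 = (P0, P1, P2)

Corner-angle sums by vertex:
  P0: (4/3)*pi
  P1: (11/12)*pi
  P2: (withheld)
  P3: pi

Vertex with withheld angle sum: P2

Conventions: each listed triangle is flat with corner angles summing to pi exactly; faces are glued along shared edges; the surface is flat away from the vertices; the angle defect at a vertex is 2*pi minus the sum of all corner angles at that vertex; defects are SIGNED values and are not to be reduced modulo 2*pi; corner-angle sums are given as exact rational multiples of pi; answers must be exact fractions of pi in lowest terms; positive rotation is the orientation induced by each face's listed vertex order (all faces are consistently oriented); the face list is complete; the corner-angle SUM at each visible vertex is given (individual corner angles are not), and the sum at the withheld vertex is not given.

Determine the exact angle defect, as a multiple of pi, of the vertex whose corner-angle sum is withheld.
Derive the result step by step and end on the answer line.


V = 4, E = 6, F = 4; chi = V - E + F = 2
Gauss-Bonnet: total defect = 2*pi*chi = 4*pi; visible defects sum to (11/4)*pi

Answer: defect(P2) = (5/4)*pi


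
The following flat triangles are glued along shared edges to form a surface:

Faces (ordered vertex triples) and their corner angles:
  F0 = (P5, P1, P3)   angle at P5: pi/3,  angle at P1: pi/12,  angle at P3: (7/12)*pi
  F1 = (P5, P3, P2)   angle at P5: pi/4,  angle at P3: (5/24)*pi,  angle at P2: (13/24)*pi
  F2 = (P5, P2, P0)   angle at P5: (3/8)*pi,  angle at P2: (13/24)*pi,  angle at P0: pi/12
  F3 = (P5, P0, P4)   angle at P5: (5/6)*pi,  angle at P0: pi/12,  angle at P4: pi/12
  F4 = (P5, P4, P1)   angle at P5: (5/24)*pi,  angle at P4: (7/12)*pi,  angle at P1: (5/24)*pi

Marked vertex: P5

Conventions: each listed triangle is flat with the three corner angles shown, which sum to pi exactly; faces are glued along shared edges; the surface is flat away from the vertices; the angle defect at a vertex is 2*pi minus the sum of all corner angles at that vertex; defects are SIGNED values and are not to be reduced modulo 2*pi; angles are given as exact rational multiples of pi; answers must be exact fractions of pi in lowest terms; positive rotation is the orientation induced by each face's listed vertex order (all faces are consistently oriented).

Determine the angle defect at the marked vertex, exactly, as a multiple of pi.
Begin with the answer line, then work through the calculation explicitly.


Answer: defect(P5) = 0

Sum of corner angles at P5: 2*pi
defect = 2*pi - 2*pi


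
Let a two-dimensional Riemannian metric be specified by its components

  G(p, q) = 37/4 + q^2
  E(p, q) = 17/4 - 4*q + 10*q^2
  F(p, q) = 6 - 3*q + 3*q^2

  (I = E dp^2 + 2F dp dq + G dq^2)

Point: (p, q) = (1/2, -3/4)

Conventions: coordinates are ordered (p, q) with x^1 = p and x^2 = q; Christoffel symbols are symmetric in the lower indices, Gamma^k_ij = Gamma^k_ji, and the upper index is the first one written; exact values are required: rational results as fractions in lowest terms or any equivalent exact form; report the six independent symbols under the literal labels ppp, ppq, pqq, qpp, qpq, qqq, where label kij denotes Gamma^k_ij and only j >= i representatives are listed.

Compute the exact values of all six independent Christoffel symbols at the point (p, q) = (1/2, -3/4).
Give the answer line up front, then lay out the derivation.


Answer: Gamma_ppp = -24168/7061, Gamma_ppq = -23864/7061, Gamma_pqq = -16932/7061, Gamma_qpp = 31312/7061, Gamma_qpq = 24168/7061, Gamma_qqq = 16608/7061

E = 103/8, F = 159/16, G = 157/16 at the point
E_p = 0, E_q = -19, F_p = 0, F_q = -15/2, G_p = 0, G_q = -3/2
EG - F^2 = 7061/256;  g^inv = (256/7061) * [[157/16, -159/16], [-159/16, 103/8]]
first-kind symbols [ij,l] = (1/2)(d_i g_jl + d_j g_il - d_l g_ij): [pp,p] = E_p/2 = 0, [pp,q] = F_p - E_q/2 = 19/2, [pq,p] = E_q/2 = -19/2, [pq,q] = G_p/2 = 0, [qq,p] = F_q - G_p/2 = -15/2, [qq,q] = G_q/2 = -3/4
Gamma^p_ij = (G*[ij,p] - F*[ij,q])/(EG - F^2), Gamma^q_ij = (E*[ij,q] - F*[ij,p])/(EG - F^2)


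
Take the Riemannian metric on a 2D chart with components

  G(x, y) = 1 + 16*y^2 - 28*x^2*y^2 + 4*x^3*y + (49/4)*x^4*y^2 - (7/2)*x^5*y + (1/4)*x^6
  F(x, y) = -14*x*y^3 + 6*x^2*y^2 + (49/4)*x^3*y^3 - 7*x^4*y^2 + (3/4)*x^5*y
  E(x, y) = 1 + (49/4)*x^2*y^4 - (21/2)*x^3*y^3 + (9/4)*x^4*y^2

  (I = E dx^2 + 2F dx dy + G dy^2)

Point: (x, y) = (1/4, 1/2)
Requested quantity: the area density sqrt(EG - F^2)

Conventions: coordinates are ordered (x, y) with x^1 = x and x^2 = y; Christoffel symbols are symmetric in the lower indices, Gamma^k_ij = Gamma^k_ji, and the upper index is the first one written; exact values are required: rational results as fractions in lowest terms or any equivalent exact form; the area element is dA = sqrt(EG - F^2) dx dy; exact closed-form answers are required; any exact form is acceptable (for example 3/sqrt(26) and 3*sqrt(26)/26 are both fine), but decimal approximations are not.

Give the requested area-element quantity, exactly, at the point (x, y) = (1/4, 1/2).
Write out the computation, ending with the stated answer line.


E = 4217/4096, F = -2673/8192, G = 75433/16384; EG - F^2 = 75917/16384

Answer: sqrt(EG - F^2) = sqrt(75917)/128


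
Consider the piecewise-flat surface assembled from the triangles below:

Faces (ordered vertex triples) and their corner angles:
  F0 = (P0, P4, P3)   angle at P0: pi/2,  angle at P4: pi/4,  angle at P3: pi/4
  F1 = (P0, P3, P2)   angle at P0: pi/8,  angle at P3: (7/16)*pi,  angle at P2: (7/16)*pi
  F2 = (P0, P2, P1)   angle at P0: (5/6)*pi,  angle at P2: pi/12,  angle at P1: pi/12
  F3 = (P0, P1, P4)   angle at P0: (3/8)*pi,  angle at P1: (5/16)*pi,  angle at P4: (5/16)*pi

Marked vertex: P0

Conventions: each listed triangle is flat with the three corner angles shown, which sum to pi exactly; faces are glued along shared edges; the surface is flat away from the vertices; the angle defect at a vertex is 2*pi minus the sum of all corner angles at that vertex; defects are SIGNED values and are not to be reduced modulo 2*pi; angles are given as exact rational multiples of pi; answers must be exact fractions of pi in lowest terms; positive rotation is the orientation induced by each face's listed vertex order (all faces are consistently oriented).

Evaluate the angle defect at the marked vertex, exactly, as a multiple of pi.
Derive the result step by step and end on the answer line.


Sum of corner angles at P0: (11/6)*pi
defect = 2*pi - (11/6)*pi

Answer: defect(P0) = pi/6


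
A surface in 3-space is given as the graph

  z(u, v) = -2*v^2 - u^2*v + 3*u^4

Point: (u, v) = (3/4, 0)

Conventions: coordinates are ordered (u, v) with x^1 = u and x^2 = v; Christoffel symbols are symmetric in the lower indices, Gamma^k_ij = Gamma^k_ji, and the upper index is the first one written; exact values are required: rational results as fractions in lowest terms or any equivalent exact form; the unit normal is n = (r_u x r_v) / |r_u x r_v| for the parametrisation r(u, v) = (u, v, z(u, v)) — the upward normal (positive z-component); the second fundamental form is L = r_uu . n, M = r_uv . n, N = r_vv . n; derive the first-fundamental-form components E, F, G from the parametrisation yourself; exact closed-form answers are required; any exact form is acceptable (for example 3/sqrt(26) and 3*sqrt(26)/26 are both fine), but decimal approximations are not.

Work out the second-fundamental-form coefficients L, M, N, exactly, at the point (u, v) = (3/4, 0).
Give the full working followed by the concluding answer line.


z_u = 81/16, z_v = -9/16, z_uu = 81/4, z_uv = -3/2, z_vv = -4
E = 6817/256, F = -729/256, G = 337/256; answer radicand W^2 = 3449/128
unnormalised second-form numerators: l = 81/4, m = -3/2, n = -4; L = l/sqrt(3449/128), and similarly M = m/sqrt(W^2), N = n/sqrt(W^2)

Answer: L = 162*sqrt(6898)/3449, M = -12*sqrt(6898)/3449, N = -32*sqrt(6898)/3449


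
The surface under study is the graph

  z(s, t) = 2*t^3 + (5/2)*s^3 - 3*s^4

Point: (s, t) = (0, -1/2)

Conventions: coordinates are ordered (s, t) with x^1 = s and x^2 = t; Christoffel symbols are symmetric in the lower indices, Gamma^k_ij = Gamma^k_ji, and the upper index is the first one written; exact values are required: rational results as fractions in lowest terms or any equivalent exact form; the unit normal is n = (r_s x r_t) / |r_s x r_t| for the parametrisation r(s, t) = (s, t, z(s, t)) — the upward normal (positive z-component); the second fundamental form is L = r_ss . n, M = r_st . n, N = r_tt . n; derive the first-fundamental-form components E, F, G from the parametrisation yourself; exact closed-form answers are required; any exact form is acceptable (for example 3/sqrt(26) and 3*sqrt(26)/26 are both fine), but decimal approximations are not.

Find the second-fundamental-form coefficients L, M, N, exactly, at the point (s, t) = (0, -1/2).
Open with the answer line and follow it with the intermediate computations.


Answer: L = 0, M = 0, N = -12*sqrt(13)/13

z_s = 0, z_t = 3/2, z_ss = 0, z_st = 0, z_tt = -6
E = 1, F = 0, G = 13/4; answer radicand W^2 = 13/4
unnormalised second-form numerators: l = 0, m = 0, n = -6; L = l/sqrt(13/4), and similarly M = m/sqrt(W^2), N = n/sqrt(W^2)


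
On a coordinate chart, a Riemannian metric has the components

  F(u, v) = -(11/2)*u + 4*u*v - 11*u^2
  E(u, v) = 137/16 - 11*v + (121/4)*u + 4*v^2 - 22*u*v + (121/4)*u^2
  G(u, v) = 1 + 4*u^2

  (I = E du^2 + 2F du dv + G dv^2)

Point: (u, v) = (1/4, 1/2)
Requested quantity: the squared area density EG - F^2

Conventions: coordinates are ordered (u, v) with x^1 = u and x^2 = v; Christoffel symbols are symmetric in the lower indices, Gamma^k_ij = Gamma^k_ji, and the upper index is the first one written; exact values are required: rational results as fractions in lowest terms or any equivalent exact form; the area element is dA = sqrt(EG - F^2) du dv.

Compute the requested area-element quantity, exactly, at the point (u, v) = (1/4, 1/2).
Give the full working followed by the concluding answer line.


E = 689/64, F = -25/16, G = 5/4; EG - F^2 = 705/64

Answer: EG - F^2 = 705/64


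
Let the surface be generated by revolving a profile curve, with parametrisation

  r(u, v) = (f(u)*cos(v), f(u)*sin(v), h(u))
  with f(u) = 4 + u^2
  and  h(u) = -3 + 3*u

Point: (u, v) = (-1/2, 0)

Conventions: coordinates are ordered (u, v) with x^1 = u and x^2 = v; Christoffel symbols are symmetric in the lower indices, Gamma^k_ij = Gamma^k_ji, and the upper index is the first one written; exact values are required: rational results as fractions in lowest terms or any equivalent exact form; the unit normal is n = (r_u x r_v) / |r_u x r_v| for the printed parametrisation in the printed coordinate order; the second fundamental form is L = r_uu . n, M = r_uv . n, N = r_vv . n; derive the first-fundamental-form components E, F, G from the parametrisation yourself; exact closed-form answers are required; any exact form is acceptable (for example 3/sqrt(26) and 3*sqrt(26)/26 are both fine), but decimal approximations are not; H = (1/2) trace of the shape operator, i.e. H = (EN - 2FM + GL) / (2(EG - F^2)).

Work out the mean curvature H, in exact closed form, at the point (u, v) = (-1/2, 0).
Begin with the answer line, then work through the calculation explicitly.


Answer: H = 9*sqrt(10)/1700

f = 17/4, f' = -1, f'' = 2, h' = 3, h'' = 0
E = 10, F = 0, G = 289/16; answer radicand W^2 = 10
unnormalised second-form numerators: l = -6, m = 0, n = 51/4; L = l/sqrt(10), and similarly M = m/sqrt(W^2), N = n/sqrt(W^2)
H = (E*n - 2*F*m + G*l) / (2*(EG - F^2)*sqrt(W^2)); E*n - 2*F*m + G*l = 153/8, EG - F^2 = 1445/8, so H = (9/170)/sqrt(10)


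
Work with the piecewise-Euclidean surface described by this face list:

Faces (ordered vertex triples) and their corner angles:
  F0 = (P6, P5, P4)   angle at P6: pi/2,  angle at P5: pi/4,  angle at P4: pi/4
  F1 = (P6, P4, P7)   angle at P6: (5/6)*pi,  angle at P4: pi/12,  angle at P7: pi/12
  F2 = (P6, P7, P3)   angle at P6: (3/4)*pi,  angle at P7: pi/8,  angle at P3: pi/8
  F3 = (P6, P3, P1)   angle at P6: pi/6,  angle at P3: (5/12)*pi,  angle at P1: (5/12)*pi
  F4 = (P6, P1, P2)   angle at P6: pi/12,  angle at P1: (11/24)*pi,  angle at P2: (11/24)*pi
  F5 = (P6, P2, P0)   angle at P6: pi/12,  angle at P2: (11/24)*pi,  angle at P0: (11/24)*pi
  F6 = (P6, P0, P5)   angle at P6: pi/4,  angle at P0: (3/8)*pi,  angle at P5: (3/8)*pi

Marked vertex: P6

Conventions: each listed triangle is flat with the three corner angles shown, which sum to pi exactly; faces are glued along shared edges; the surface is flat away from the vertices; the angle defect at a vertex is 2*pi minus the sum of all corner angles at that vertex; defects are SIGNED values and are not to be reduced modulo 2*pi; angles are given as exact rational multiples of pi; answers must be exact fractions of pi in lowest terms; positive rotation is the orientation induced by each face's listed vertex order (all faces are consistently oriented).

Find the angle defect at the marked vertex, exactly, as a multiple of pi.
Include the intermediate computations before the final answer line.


Sum of corner angles at P6: (8/3)*pi
defect = 2*pi - (8/3)*pi

Answer: defect(P6) = (-2/3)*pi


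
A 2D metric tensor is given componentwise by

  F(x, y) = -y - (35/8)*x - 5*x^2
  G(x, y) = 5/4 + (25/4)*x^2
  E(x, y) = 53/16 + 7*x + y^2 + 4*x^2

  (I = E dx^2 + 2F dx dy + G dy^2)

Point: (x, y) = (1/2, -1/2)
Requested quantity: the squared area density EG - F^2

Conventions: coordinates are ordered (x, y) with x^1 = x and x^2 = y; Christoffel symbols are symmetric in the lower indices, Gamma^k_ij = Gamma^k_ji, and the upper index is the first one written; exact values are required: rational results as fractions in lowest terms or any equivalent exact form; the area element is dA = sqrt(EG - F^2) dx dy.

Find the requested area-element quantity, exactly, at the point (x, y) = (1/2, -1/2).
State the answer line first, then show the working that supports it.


Answer: EG - F^2 = 899/64

E = 129/16, F = -47/16, G = 45/16; EG - F^2 = 899/64


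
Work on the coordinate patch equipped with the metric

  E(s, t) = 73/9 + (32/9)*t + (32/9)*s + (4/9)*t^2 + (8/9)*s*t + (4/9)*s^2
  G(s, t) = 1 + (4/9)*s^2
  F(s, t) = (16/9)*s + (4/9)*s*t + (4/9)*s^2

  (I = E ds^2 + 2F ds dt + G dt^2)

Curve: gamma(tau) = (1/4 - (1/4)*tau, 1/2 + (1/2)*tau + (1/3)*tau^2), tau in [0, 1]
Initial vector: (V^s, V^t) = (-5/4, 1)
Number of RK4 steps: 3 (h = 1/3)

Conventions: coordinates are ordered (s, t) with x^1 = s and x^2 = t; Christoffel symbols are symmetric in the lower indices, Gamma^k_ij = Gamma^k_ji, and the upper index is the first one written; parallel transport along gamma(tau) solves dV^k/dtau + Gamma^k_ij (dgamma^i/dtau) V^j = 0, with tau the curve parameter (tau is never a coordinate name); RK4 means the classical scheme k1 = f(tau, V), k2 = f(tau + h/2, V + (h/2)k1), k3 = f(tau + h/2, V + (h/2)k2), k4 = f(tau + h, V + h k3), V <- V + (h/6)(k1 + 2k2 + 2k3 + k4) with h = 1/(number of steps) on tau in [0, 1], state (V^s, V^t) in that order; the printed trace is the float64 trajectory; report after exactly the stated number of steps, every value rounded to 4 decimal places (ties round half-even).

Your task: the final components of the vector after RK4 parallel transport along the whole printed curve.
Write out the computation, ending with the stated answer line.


gamma'(tau) = (-1/4, 1/2 + (2/3)*tau); f(tau, V)^k = -Gamma^k_ij(gamma(tau)) gamma'^i(tau) V^j; h = 1/3; intermediate values shown to 6 dp
curve data and Christoffel symbols at the stage parameters:
  tau = 0.000000: gamma = (0.250000, 0.500000), gamma' = (-0.250000, 0.500000); Gamma_sss = 0.190955, Gamma_sst = 0.190955, Gamma_stt = 0.000000, Gamma_tss = 0.010050, Gamma_tst = 0.010050, Gamma_ttt = 0.000000
  tau = 0.166667: gamma = (0.208333, 0.592593), gamma' = (-0.250000, 0.611111); Gamma_sss = 0.189443, Gamma_sst = 0.189443, Gamma_stt = 0.000000, Gamma_tss = 0.008221, Gamma_tst = 0.008221, Gamma_ttt = 0.000000
  tau = 0.333333: gamma = (0.166667, 0.703704), gamma' = (-0.250000, 0.722222); Gamma_sss = 0.187334, Gamma_sst = 0.187334, Gamma_stt = 0.000000, Gamma_tss = 0.006411, Gamma_tst = 0.006411, Gamma_ttt = 0.000000
  tau = 0.500000: gamma = (0.125000, 0.833333), gamma' = (-0.250000, 0.833333); Gamma_sss = 0.184663, Gamma_sst = 0.184663, Gamma_stt = 0.000000, Gamma_tss = 0.004655, Gamma_tst = 0.004655, Gamma_ttt = 0.000000
  tau = 0.666667: gamma = (0.083333, 0.981481), gamma' = (-0.250000, 0.944444); Gamma_sss = 0.181474, Gamma_sst = 0.181474, Gamma_stt = 0.000000, Gamma_tss = 0.002986, Gamma_tst = 0.002986, Gamma_ttt = 0.000000
  tau = 0.833333: gamma = (0.041667, 1.148148), gamma' = (-0.250000, 1.055556); Gamma_sss = 0.177819, Gamma_sst = 0.177819, Gamma_stt = 0.000000, Gamma_tss = 0.001428, Gamma_tst = 0.001428, Gamma_ttt = 0.000000
  tau = 1.000000: gamma = (0.000000, 1.333333), gamma' = (-0.250000, 1.166667); Gamma_sss = 0.173756, Gamma_sst = 0.173756, Gamma_stt = 0.000000, Gamma_tss = 0.000000, Gamma_tst = 0.000000, Gamma_ttt = 0.000000
step 0: V^s = -1.2500, V^t = 1.0000
step 1: k1 = (0.107412, 0.005653), k2 = (0.131693, 0.005715), k3 = (0.131417, 0.005703), k4 = (0.153627, 0.005257); V <- V + (h/6)(k1 + 2k2 + 2k3 + k4): V^s = -1.2063, V^t = 1.0019
step 2: k1 = (0.153632, 0.005257), k2 = (0.173473, 0.004373), k3 = (0.173110, 0.004364), k4 = (0.190265, 0.003131); V <- V + (h/6)(k1 + 2k2 + 2k3 + k4): V^s = -1.1486, V^t = 1.0033
step 3: k1 = (0.190276, 0.003131), k2 = (0.204619, 0.001643), k3 = (0.204265, 0.001640), k4 = (0.215714, 0.000000); V <- V + (h/6)(k1 + 2k2 + 2k3 + k4): V^s = -1.0807, V^t = 1.0039

Answer: V^s = -1.0807, V^t = 1.0039


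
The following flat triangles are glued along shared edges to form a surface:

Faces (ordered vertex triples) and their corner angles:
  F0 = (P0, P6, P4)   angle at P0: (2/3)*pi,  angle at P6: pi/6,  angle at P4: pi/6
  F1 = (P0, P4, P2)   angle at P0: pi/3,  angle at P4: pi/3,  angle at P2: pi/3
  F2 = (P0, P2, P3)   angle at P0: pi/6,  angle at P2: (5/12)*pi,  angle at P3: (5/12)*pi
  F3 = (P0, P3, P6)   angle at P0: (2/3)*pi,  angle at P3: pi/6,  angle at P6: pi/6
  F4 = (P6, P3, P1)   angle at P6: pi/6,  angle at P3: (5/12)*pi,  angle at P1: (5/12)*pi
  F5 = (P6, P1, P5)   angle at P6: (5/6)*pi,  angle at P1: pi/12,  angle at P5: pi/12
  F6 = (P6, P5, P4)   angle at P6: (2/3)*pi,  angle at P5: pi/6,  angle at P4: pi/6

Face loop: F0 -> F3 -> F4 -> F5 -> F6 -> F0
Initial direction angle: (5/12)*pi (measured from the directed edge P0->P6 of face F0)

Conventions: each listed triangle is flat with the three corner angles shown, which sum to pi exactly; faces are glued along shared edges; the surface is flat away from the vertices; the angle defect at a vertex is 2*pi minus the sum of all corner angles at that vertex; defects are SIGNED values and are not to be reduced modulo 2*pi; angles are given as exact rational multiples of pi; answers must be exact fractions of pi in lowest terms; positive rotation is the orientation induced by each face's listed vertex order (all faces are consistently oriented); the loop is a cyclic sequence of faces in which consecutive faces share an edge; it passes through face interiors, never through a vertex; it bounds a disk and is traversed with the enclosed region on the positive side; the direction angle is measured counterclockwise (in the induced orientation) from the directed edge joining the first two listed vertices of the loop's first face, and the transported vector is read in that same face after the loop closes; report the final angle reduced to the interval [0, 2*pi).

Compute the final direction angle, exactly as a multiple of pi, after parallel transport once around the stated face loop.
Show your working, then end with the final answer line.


enclosed vertex P6: corner angles sum to 2*pi, defect = 2*pi - 2*pi = 0
holonomy = initial angle + sum of enclosed defects (mod 2*pi), positive in the induced orientation
final angle = (5/12)*pi + 0 = (5/12)*pi (mod 2*pi)

Answer: final direction angle = (5/12)*pi


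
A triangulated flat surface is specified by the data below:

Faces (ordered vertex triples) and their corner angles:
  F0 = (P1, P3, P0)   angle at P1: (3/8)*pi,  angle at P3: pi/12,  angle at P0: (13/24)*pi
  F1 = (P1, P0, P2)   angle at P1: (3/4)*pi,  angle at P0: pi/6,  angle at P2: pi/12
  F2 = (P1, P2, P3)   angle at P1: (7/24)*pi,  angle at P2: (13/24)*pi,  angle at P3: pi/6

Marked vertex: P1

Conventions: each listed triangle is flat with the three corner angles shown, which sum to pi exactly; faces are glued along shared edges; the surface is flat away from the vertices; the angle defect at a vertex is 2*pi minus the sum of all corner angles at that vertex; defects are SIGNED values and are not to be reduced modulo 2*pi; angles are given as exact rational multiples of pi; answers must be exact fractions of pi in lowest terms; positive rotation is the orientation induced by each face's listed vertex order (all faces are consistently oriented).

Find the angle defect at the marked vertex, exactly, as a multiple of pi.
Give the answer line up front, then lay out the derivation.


Answer: defect(P1) = (7/12)*pi

Sum of corner angles at P1: (17/12)*pi
defect = 2*pi - (17/12)*pi


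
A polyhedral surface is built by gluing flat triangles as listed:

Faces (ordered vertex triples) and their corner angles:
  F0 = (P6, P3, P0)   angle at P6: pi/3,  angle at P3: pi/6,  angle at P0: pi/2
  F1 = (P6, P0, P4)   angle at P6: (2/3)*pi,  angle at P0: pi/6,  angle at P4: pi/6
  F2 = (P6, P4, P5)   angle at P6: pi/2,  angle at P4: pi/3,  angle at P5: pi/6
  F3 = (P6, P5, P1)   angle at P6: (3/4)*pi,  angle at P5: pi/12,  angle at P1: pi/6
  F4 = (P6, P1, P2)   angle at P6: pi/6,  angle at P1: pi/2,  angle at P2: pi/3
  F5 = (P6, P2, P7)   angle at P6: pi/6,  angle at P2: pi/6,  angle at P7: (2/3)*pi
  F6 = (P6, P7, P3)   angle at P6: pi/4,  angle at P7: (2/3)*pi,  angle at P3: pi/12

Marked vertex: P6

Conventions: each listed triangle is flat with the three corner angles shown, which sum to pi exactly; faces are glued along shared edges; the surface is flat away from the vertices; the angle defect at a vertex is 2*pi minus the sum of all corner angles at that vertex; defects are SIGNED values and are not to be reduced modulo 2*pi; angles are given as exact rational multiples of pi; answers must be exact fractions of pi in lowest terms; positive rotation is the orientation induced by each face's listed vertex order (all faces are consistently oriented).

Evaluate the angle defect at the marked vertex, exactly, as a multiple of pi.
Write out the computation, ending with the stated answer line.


Sum of corner angles at P6: (17/6)*pi
defect = 2*pi - (17/6)*pi

Answer: defect(P6) = (-5/6)*pi


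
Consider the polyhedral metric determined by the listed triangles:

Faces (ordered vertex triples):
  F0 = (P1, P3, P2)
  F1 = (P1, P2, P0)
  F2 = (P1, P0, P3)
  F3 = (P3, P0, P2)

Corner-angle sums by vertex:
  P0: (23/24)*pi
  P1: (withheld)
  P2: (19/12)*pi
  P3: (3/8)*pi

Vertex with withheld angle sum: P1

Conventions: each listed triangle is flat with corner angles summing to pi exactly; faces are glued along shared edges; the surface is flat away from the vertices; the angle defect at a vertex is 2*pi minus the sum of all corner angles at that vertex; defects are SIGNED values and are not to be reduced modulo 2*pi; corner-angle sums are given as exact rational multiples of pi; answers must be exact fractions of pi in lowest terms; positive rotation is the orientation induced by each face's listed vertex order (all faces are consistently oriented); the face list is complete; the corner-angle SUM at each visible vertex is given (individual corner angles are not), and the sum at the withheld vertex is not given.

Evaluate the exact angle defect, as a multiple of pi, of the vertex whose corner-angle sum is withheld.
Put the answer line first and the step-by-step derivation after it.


Answer: defect(P1) = (11/12)*pi

V = 4, E = 6, F = 4; chi = V - E + F = 2
Gauss-Bonnet: total defect = 2*pi*chi = 4*pi; visible defects sum to (37/12)*pi


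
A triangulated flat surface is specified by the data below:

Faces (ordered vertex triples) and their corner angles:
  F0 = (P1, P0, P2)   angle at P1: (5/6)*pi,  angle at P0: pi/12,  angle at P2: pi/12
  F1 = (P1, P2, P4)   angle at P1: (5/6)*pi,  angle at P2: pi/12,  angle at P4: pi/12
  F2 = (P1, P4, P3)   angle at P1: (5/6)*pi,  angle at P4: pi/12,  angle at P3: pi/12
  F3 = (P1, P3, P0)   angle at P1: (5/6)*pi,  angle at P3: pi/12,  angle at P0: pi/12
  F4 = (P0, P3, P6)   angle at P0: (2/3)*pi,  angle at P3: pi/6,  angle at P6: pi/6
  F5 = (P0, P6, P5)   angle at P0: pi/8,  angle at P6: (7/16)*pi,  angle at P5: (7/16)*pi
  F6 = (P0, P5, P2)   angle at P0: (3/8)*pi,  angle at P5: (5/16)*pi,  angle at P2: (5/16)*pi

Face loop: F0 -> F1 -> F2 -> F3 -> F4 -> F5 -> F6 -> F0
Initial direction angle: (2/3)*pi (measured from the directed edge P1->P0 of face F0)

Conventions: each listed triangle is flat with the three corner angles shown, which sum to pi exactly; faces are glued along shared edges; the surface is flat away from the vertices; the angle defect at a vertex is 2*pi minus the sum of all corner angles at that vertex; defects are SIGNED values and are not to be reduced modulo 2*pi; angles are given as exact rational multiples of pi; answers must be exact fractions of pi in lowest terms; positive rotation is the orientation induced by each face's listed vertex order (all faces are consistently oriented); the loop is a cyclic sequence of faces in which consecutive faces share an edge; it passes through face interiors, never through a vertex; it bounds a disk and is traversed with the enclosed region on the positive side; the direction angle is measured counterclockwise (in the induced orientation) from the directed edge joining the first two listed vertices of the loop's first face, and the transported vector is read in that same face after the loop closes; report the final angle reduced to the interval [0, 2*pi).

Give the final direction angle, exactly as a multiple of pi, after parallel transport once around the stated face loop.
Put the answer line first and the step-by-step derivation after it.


Answer: final direction angle = 0

enclosed vertex P0: corner angles sum to (4/3)*pi, defect = 2*pi - (4/3)*pi = (2/3)*pi
enclosed vertex P1: corner angles sum to (10/3)*pi, defect = 2*pi - (10/3)*pi = (-4/3)*pi
summing the enclosed defects onto the initial angle, mod 2*pi in the induced orientation:
final angle = (2/3)*pi - (2/3)*pi = 0 (mod 2*pi)


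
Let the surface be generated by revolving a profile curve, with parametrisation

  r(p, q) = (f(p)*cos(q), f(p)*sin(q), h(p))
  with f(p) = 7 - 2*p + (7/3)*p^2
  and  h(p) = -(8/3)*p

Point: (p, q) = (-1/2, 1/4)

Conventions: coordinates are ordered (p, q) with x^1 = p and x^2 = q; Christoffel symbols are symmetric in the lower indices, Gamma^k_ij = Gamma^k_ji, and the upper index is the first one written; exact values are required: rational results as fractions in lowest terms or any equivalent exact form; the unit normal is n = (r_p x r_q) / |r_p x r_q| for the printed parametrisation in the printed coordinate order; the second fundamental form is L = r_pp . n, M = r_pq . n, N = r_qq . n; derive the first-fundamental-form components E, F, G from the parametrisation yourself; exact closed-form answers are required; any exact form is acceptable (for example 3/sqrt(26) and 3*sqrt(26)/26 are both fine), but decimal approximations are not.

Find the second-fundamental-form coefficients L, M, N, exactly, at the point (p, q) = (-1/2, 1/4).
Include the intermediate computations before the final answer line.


f = 103/12, f' = -13/3, f'' = 14/3, h' = -8/3, h'' = 0
E = 233/9, F = 0, G = 10609/144; answer radicand W^2 = 233/9
unnormalised second-form numerators: l = 112/9, m = 0, n = -206/9; L = l/sqrt(233/9), and similarly M = m/sqrt(W^2), N = n/sqrt(W^2)

Answer: L = 112*sqrt(233)/699, M = 0, N = -206*sqrt(233)/699


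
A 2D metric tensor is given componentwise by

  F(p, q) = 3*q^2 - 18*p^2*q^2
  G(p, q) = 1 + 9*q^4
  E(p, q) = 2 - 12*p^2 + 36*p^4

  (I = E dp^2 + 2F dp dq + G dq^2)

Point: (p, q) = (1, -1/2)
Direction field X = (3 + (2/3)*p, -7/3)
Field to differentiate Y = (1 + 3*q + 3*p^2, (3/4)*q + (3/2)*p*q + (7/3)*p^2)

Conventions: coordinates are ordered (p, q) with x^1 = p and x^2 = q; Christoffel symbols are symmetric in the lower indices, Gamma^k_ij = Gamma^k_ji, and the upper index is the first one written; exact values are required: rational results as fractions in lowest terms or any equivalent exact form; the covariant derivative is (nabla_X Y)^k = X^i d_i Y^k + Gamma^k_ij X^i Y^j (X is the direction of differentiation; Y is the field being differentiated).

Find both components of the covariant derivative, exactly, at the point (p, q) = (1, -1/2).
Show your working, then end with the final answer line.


E = 26, F = -15/4, G = 25/16 at the point
E_p = 120, E_q = 0, F_p = -9, F_q = 15, G_p = 0, G_q = -9/2
EG - F^2 = 425/16;  g^inv = (16/425) * [[25/16, 15/4], [15/4, 26]]
first-kind symbols [ij,l] = (1/2)(d_i g_jl + d_j g_il - d_l g_ij): [pp,p] = E_p/2 = 60, [pp,q] = F_p - E_q/2 = -9, [pq,p] = E_q/2 = 0, [pq,q] = G_p/2 = 0, [qq,p] = F_q - G_p/2 = 15, [qq,q] = G_q/2 = -9/4
Gamma^p_ij = (G*[ij,p] - F*[ij,q])/(EG - F^2), Gamma^q_ij = (E*[ij,q] - F*[ij,p])/(EG - F^2)
Gamma_ppp = 192/85, Gamma_ppq = 0, Gamma_pqq = 48/85, Gamma_qpp = -144/425, Gamma_qpq = 0, Gamma_qqq = -36/425
X = (11/3, -7/3), Y = (5/2, 29/24) at the point

Answer: (nabla_X Y)^p = 8699/255, (nabla_X Y)^q = 47767/7650


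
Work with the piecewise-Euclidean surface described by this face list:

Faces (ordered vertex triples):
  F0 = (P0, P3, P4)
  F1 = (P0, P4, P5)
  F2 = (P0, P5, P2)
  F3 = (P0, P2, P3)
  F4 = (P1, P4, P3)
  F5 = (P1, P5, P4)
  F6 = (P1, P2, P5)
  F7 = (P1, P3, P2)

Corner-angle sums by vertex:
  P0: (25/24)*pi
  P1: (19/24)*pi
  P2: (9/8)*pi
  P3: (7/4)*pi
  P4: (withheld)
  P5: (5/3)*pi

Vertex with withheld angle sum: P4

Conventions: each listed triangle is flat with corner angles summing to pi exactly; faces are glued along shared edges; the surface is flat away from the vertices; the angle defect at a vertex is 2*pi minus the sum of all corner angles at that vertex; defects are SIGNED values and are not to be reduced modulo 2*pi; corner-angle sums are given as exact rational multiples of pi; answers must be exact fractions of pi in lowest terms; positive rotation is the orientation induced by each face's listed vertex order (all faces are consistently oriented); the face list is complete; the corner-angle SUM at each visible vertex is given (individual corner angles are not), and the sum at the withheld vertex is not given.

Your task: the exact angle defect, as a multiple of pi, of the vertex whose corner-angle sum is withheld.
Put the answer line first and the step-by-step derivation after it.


Answer: defect(P4) = (3/8)*pi

V = 6, E = 12, F = 8; chi = V - E + F = 2
Gauss-Bonnet: total defect = 2*pi*chi = 4*pi; visible defects sum to (29/8)*pi


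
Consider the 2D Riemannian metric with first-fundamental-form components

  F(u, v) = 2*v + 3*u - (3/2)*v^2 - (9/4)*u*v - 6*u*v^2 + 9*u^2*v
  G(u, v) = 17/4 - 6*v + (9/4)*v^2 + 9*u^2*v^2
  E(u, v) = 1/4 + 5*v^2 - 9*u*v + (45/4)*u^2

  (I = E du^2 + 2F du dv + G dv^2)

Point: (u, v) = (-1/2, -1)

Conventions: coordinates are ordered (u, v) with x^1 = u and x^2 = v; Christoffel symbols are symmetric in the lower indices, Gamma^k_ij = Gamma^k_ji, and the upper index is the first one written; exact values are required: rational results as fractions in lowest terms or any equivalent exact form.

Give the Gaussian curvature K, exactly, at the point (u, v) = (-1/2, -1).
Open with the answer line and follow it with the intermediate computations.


Answer: K = -41548/573049

E = 57/16, F = -43/8, G = 59/4, EG - F^2 = 757/32 at the point
E_u = -9/4, E_v = -11/2, F_u = 33/4, F_v = 19/8, G_u = -9, G_v = -15
E_vv = 10, F_uv = 3/4, G_uu = 18
The intrinsic route: Brioschi's K = (det M1 - det M2)/(EG - F^2)^2.
M1 = [[-E_vv/2 + F_uv - G_uu/2, E_u/2, F_u - E_v/2], [F_v - G_u/2, E, F], [G_v/2, F, G]] = [[-53/4, -9/8, 11], [55/8, 57/16, -43/8], [-15/2, -43/8, 59/4]]; det M1 = -91467/256
M2 = [[0, E_v/2, G_u/2], [E_v/2, E, F], [G_u/2, F, G]] = [[0, -11/4, -9/2], [-11/4, 57/16, -43/8], [-9/2, -43/8, 59/4]]; det M2 = -10135/32
det M1 - det M2 = -10387/256; K = -10387/256 / (757/32)^2 = -41548/573049
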